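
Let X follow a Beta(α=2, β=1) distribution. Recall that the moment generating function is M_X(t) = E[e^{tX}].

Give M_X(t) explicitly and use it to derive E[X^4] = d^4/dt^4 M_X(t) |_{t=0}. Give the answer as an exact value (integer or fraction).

M_X(t) = ₁F₁(2; 3; t)
dM/dt = 2*₁F₁(3; 4; t)/3
d^2M/dt^2 = ₁F₁(4; 5; t)/2
d^3M/dt^3 = 2*₁F₁(5; 6; t)/5
d^4M/dt^4 = ₁F₁(6; 7; t)/3

E[X^4] = d^4M/dt^4 |_{t=0} = 1/3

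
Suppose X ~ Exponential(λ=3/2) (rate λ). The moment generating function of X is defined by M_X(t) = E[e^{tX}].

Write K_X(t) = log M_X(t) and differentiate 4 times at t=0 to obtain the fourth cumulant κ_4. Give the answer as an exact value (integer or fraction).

κ_4 = D^4[K](0) = 32/27

M_X(t) = 3/(2*(3/2 - t))
K_X(t) = log M_X(t) = -log(3/2 - t) - log(2) + log(3)
D^4[K](t) = 96/(16*t^4 - 96*t^3 + 216*t^2 - 216*t + 81)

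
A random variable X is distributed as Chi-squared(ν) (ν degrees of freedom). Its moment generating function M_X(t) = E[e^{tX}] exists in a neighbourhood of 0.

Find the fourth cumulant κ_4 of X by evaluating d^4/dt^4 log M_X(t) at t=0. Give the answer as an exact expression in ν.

M_X(t) = (1 - 2*t)^(-ν/2)
K_X(t) = log M_X(t) = -ν*log(1 - 2*t)/2
K′(t) = -ν/(2*t - 1)
K′′(t) = 2*ν/(4*t^2 - 4*t + 1)
K′′′(t) = -8*ν/(8*t^3 - 12*t^2 + 6*t - 1)
K′′′′(t) = 48*ν/(16*t^4 - 32*t^3 + 24*t^2 - 8*t + 1)

κ_4 = K′′′′(0) = 48*ν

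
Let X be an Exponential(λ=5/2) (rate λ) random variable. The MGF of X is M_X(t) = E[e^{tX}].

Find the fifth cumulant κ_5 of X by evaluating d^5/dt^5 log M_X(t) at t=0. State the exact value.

M_X(t) = 5/(2*(5/2 - t))
K_X(t) = log M_X(t) = -log(5/2 - t) - log(2) + log(5)
K′(t) = -2/(2*t - 5)
K′′(t) = 4/(4*t^2 - 20*t + 25)
K′′′(t) = -16/(8*t^3 - 60*t^2 + 150*t - 125)
K′′′′(t) = 96/(16*t^4 - 160*t^3 + 600*t^2 - 1000*t + 625)
K′′′′′(t) = -768/(32*t^5 - 400*t^4 + 2000*t^3 - 5000*t^2 + 6250*t - 3125)

κ_5 = K′′′′′(0) = 768/3125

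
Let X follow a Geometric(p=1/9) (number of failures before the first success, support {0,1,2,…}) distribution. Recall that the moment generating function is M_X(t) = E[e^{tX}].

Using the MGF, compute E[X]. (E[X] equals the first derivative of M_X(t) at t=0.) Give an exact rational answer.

E[X] = M′(0) = 8

M_X(t) = 1/(9*(1 - 8*e^(t)/9))
M′(t) = 8*e^(t)/(64*e^(2*t) - 144*e^(t) + 81)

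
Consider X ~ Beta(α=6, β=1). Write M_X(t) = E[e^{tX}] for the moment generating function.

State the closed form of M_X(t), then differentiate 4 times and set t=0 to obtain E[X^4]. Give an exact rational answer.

M_X(t) = ₁F₁(6; 7; t)
D^4[M](t) = 3*₁F₁(10; 11; t)/5

E[X^4] = D^4[M](0) = 3/5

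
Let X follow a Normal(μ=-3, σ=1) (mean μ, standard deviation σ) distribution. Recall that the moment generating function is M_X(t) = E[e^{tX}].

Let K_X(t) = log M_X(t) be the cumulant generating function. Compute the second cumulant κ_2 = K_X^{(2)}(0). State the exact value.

κ_2 = K^(2)(0) = 1

M_X(t) = e^(t^2/2 - 3*t)
K_X(t) = log M_X(t) = t^2/2 - 3*t
K^(2)(t) = 1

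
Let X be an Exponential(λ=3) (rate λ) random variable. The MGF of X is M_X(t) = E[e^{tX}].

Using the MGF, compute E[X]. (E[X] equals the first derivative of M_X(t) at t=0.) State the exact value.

M_X(t) = 3/(3 - t)
D[M](t) = 3/(t^2 - 6*t + 9)

E[X] = D[M](0) = 1/3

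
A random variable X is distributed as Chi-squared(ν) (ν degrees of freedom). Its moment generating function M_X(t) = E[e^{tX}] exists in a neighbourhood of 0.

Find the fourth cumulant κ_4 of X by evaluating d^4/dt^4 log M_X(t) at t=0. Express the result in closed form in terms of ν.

κ_4 = K^(4)(0) = 48*ν

M_X(t) = (1 - 2*t)^(-ν/2)
K_X(t) = log M_X(t) = -ν*log(1 - 2*t)/2
K^(4)(t) = 48*ν/(16*t^4 - 32*t^3 + 24*t^2 - 8*t + 1)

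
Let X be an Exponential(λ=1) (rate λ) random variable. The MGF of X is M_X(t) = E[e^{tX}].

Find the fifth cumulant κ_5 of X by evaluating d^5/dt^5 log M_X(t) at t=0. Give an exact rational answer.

M_X(t) = 1/(1 - t)
K_X(t) = log M_X(t) = -log(1 - t)
K′(t) = -1/(t - 1)
K′′(t) = 1/(t^2 - 2*t + 1)
K′′′(t) = -2/(t^3 - 3*t^2 + 3*t - 1)
K′′′′(t) = 6/(t^4 - 4*t^3 + 6*t^2 - 4*t + 1)
K′′′′′(t) = -24/(t^5 - 5*t^4 + 10*t^3 - 10*t^2 + 5*t - 1)

κ_5 = K′′′′′(0) = 24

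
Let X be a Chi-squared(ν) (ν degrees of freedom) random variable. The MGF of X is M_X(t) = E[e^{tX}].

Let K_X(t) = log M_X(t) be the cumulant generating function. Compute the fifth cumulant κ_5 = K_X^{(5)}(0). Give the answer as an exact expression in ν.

κ_5 = d^5K/dt^5 |_{t=0} = 384*ν

M_X(t) = (1 - 2*t)^(-ν/2)
K_X(t) = log M_X(t) = -ν*log(1 - 2*t)/2
dK/dt = -ν/(2*t - 1)
d^2K/dt^2 = 2*ν/(4*t^2 - 4*t + 1)
d^3K/dt^3 = -8*ν/(8*t^3 - 12*t^2 + 6*t - 1)
d^4K/dt^4 = 48*ν/(16*t^4 - 32*t^3 + 24*t^2 - 8*t + 1)
d^5K/dt^5 = -384*ν/(32*t^5 - 80*t^4 + 80*t^3 - 40*t^2 + 10*t - 1)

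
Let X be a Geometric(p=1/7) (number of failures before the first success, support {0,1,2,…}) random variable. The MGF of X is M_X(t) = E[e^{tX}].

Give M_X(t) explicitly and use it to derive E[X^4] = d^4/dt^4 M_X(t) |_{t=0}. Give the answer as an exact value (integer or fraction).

M_X(t) = 1/(7*(1 - 6*e^(t)/7))
M^(4)(t) = (-1296*e^(4*t) - 16632*e^(3*t) - 19404*e^(2*t) - 2058*e^(t))/(7776*e^(5*t) - 45360*e^(4*t) + 105840*e^(3*t) - 123480*e^(2*t) + 72030*e^(t) - 16807)

E[X^4] = M^(4)(0) = 39390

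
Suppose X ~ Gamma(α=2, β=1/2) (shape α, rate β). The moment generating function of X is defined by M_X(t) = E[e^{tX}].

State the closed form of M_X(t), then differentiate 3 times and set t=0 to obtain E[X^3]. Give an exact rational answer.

M_X(t) = 1/(4*(1/2 - t)^2)
M′(t) = -4/(8*t^3 - 12*t^2 + 6*t - 1)
M′′(t) = 24/(16*t^4 - 32*t^3 + 24*t^2 - 8*t + 1)
M′′′(t) = -192/(32*t^5 - 80*t^4 + 80*t^3 - 40*t^2 + 10*t - 1)

E[X^3] = M′′′(0) = 192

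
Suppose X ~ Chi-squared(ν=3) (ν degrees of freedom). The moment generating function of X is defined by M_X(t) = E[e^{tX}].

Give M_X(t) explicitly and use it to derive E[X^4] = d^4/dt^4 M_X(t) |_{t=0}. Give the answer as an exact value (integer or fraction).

M_X(t) = (1 - 2*t)^(-3/2)
M′(t) = 3/(4*t^2*√(1 - 2*t) - 4*t*√(1 - 2*t) + √(1 - 2*t))
M′′(t) = -15/(8*t^3*√(1 - 2*t) - 12*t^2*√(1 - 2*t) + 6*t*√(1 - 2*t) - √(1 - 2*t))
M′′′(t) = 105/(16*t^4*√(1 - 2*t) - 32*t^3*√(1 - 2*t) + 24*t^2*√(1 - 2*t) - 8*t*√(1 - 2*t) + √(1 - 2*t))
M′′′′(t) = -945/(32*t^5*√(1 - 2*t) - 80*t^4*√(1 - 2*t) + 80*t^3*√(1 - 2*t) - 40*t^2*√(1 - 2*t) + 10*t*√(1 - 2*t) - √(1 - 2*t))

E[X^4] = M′′′′(0) = 945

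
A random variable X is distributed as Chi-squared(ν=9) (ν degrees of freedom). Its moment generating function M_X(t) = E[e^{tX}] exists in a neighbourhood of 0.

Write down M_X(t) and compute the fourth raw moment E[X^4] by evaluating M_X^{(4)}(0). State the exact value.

M_X(t) = (1 - 2*t)^(-9/2)
dM/dt = -9/(32*t^5*√(1 - 2*t) - 80*t^4*√(1 - 2*t) + 80*t^3*√(1 - 2*t) - 40*t^2*√(1 - 2*t) + 10*t*√(1 - 2*t) - √(1 - 2*t))
d^2M/dt^2 = 99/(64*t^6*√(1 - 2*t) - 192*t^5*√(1 - 2*t) + 240*t^4*√(1 - 2*t) - 160*t^3*√(1 - 2*t) + 60*t^2*√(1 - 2*t) - 12*t*√(1 - 2*t) + √(1 - 2*t))

E[X^4] = d^4M/dt^4 |_{t=0} = 19305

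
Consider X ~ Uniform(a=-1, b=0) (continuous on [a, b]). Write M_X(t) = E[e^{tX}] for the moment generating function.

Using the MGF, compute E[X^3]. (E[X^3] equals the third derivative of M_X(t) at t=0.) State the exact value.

M_X(t) = (1 - e^(-t))/t
M^(3)(t) = (t^3 + 3*t^2 + 6*t - 6*e^(t) + 6)*e^(-t)/t^4

E[X^3] = M^(3)(0) = -1/4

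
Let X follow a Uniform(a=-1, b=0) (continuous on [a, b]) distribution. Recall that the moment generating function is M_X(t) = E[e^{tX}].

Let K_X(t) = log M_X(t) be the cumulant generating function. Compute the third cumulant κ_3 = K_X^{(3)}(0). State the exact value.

M_X(t) = (1 - e^(-t))/t
K_X(t) = log M_X(t) = -log(t) + log(1 - e^(-t))
K^(3)(t) = (t^3*e^(2*t) + t^3*e^(t) - 2*e^(3*t) + 6*e^(2*t) - 6*e^(t) + 2)/(t^3*e^(3*t) - 3*t^3*e^(2*t) + 3*t^3*e^(t) - t^3)

κ_3 = K^(3)(0) = 0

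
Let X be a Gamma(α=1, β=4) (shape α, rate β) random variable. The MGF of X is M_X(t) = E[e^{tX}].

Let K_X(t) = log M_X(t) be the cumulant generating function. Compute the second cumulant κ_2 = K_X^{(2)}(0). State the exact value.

M_X(t) = 4/(4 - t)
K_X(t) = log M_X(t) = -log(4 - t) + 2*log(2)
dK/dt = -1/(t - 4)
d^2K/dt^2 = 1/(t^2 - 8*t + 16)

κ_2 = d^2K/dt^2 |_{t=0} = 1/16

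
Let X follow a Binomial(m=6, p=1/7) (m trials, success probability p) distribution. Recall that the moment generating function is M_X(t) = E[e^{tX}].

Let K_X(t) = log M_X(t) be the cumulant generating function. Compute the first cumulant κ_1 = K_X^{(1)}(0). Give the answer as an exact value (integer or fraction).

κ_1 = D[K](0) = 6/7

M_X(t) = (e^(t)/7 + 6/7)^6
K_X(t) = log M_X(t) = 6*log(e^(t)/7 + 6/7)
D[K](t) = 6*e^(t)/(e^(t) + 6)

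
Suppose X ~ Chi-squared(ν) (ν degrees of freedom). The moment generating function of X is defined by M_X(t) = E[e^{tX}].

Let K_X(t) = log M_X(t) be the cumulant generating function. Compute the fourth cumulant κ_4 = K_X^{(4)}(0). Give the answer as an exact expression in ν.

M_X(t) = (1 - 2*t)^(-ν/2)
K_X(t) = log M_X(t) = -ν*log(1 - 2*t)/2
dK/dt = -ν/(2*t - 1)
d^2K/dt^2 = 2*ν/(4*t^2 - 4*t + 1)
d^3K/dt^3 = -8*ν/(8*t^3 - 12*t^2 + 6*t - 1)
d^4K/dt^4 = 48*ν/(16*t^4 - 32*t^3 + 24*t^2 - 8*t + 1)

κ_4 = d^4K/dt^4 |_{t=0} = 48*ν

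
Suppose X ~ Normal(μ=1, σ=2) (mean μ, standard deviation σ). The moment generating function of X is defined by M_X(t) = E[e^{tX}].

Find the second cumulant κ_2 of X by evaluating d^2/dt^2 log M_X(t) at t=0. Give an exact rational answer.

κ_2 = D^2[K](0) = 4

M_X(t) = e^(2*t^2 + t)
K_X(t) = log M_X(t) = 2*t^2 + t
D^2[K](t) = 4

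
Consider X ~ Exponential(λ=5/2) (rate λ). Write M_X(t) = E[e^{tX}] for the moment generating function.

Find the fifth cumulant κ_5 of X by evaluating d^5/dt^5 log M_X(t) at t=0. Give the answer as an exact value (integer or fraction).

κ_5 = D^5[K](0) = 768/3125

M_X(t) = 5/(2*(5/2 - t))
K_X(t) = log M_X(t) = -log(5/2 - t) - log(2) + log(5)
D^5[K](t) = -768/(32*t^5 - 400*t^4 + 2000*t^3 - 5000*t^2 + 6250*t - 3125)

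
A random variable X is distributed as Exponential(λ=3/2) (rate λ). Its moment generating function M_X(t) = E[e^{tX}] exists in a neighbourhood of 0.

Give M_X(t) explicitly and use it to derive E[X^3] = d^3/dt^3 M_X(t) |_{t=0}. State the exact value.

M_X(t) = 3/(2*(3/2 - t))
M′(t) = 6/(4*t^2 - 12*t + 9)
M′′(t) = -24/(8*t^3 - 36*t^2 + 54*t - 27)
M′′′(t) = 144/(16*t^4 - 96*t^3 + 216*t^2 - 216*t + 81)

E[X^3] = M′′′(0) = 16/9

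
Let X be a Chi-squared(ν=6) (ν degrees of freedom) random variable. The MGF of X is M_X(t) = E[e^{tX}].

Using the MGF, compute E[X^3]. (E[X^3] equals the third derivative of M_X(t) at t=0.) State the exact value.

E[X^3] = d^3M/dt^3 |_{t=0} = 480

M_X(t) = (1 - 2*t)^(-3)
dM/dt = 6/(16*t^4 - 32*t^3 + 24*t^2 - 8*t + 1)
d^2M/dt^2 = -48/(32*t^5 - 80*t^4 + 80*t^3 - 40*t^2 + 10*t - 1)
d^3M/dt^3 = 480/(64*t^6 - 192*t^5 + 240*t^4 - 160*t^3 + 60*t^2 - 12*t + 1)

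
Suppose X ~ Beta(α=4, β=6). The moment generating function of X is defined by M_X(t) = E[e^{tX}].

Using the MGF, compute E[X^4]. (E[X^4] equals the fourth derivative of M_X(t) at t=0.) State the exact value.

E[X^4] = d^4M/dt^4 |_{t=0} = 7/143

M_X(t) = ₁F₁(4; 10; t)
dM/dt = 2*₁F₁(5; 11; t)/5
d^2M/dt^2 = 2*₁F₁(6; 12; t)/11
d^3M/dt^3 = ₁F₁(7; 13; t)/11
d^4M/dt^4 = 7*₁F₁(8; 14; t)/143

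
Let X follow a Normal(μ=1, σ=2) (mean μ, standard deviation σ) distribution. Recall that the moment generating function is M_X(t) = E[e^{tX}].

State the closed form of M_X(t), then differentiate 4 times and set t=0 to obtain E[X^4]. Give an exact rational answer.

M_X(t) = e^(2*t^2 + t)
dM/dt = 4*t*e^(t)*e^(2*t^2) + e^(t)*e^(2*t^2)
d^2M/dt^2 = 16*t^2*e^(t)*e^(2*t^2) + 8*t*e^(t)*e^(2*t^2) + 5*e^(t)*e^(2*t^2)
d^3M/dt^3 = 64*t^3*e^(t)*e^(2*t^2) + 48*t^2*e^(t)*e^(2*t^2) + 60*t*e^(t)*e^(2*t^2) + 13*e^(t)*e^(2*t^2)
d^4M/dt^4 = 256*t^4*e^(t)*e^(2*t^2) + 256*t^3*e^(t)*e^(2*t^2) + 480*t^2*e^(t)*e^(2*t^2) + 208*t*e^(t)*e^(2*t^2) + 73*e^(t)*e^(2*t^2)

E[X^4] = d^4M/dt^4 |_{t=0} = 73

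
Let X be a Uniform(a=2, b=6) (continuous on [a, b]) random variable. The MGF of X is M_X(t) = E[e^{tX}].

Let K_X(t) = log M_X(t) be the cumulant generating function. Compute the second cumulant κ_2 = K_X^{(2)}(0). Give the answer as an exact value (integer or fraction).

M_X(t) = (e^(6*t) - e^(2*t))/(4*t)
K_X(t) = log M_X(t) = -log(t) + log(e^(6*t) - e^(2*t)) - 2*log(2)
K′(t) = (6*t*e^(4*t) - 2*t - e^(4*t) + 1)/(t*e^(4*t) - t)
K′′(t) = (-16*t^2*e^(4*t) + e^(8*t) - 2*e^(4*t) + 1)/(t^2*e^(8*t) - 2*t^2*e^(4*t) + t^2)

κ_2 = K′′(0) = 4/3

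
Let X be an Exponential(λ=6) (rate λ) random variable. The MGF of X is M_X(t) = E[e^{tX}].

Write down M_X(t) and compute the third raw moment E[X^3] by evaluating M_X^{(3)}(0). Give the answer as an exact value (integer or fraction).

M_X(t) = 6/(6 - t)
M^(3)(t) = 36/(t^4 - 24*t^3 + 216*t^2 - 864*t + 1296)

E[X^3] = M^(3)(0) = 1/36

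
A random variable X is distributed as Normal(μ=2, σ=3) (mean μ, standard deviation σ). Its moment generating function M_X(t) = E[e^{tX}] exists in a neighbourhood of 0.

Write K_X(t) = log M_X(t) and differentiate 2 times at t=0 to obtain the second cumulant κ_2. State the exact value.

κ_2 = d^2K/dt^2 |_{t=0} = 9

M_X(t) = e^(9*t^2/2 + 2*t)
K_X(t) = log M_X(t) = 9*t^2/2 + 2*t
dK/dt = 9*t + 2
d^2K/dt^2 = 9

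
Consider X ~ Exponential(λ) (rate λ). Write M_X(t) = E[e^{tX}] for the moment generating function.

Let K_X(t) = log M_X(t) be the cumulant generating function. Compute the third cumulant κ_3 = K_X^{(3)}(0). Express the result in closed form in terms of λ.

κ_3 = K^(3)(0) = 2/λ^3

M_X(t) = λ/(λ - t)
K_X(t) = log M_X(t) = log(λ) - log(λ - t)
K^(3)(t) = -2/(-λ^3 + 3*λ^2*t - 3*λ*t^2 + t^3)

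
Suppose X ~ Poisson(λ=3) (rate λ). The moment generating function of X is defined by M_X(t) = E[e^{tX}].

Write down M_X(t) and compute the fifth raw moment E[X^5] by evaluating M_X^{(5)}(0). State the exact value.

M_X(t) = e^(3*e^(t) - 3)
D^5[M](t) = (243*e^(5*t)*e^(3*e^(t)) + 810*e^(4*t)*e^(3*e^(t)) + 675*e^(3*t)*e^(3*e^(t)) + 135*e^(2*t)*e^(3*e^(t)) + 3*e^(t)*e^(3*e^(t)))*e^(-3)

E[X^5] = D^5[M](0) = 1866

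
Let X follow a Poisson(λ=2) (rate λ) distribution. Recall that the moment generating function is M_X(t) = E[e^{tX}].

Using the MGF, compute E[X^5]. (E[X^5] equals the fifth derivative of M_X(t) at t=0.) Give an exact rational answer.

M_X(t) = e^(2*e^(t) - 2)
M^(5)(t) = (32*e^(5*t)*e^(2*e^(t)) + 160*e^(4*t)*e^(2*e^(t)) + 200*e^(3*t)*e^(2*e^(t)) + 60*e^(2*t)*e^(2*e^(t)) + 2*e^(t)*e^(2*e^(t)))*e^(-2)

E[X^5] = M^(5)(0) = 454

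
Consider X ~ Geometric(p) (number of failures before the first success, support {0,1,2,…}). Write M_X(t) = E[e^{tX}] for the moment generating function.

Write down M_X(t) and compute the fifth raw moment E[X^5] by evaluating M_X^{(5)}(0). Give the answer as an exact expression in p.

M_X(t) = p/(-(1 - p)*e^(t) + 1)
dM/dt = (-p^2*e^(t) + p*e^(t))/(p^2*e^(2*t) - 2*p*e^(2*t) + 2*p*e^(t) + e^(2*t) - 2*e^(t) + 1)

E[X^5] = d^5M/dt^5 |_{t=0} = -1 + 31/p - 180/p^2 + 390/p^3 - 360/p^4 + 120/p^5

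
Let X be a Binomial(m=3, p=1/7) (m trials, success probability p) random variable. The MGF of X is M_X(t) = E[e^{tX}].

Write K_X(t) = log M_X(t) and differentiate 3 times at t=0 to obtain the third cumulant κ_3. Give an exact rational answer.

M_X(t) = (e^(t)/7 + 6/7)^3
K_X(t) = log M_X(t) = 3*log(e^(t)/7 + 6/7)
K′(t) = 3*e^(t)/(e^(t) + 6)
K′′(t) = 18*e^(t)/(e^(2*t) + 12*e^(t) + 36)
K′′′(t) = (-18*e^(2*t) + 108*e^(t))/(e^(3*t) + 18*e^(2*t) + 108*e^(t) + 216)

κ_3 = K′′′(0) = 90/343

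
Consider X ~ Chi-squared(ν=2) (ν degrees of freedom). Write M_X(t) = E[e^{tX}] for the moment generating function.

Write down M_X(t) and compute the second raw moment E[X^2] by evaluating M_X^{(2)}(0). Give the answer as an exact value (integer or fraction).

E[X^2] = M′′(0) = 8

M_X(t) = 1/(1 - 2*t)
M′(t) = 2/(4*t^2 - 4*t + 1)
M′′(t) = -8/(8*t^3 - 12*t^2 + 6*t - 1)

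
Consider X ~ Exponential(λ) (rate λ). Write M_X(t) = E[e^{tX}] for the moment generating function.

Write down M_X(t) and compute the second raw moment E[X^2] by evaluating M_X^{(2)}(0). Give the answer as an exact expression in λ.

M_X(t) = λ/(λ - t)
D^2[M](t) = -2*λ/(-λ^3 + 3*λ^2*t - 3*λ*t^2 + t^3)

E[X^2] = D^2[M](0) = 2/λ^2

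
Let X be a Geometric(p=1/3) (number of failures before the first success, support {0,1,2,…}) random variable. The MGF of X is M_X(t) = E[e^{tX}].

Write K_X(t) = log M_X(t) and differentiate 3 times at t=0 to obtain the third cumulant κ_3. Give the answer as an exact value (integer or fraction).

κ_3 = K^(3)(0) = 30

M_X(t) = 1/(3*(1 - 2*e^(t)/3))
K_X(t) = log M_X(t) = -log(1 - 2*e^(t)/3) - log(3)
K^(3)(t) = (-12*e^(2*t) - 18*e^(t))/(8*e^(3*t) - 36*e^(2*t) + 54*e^(t) - 27)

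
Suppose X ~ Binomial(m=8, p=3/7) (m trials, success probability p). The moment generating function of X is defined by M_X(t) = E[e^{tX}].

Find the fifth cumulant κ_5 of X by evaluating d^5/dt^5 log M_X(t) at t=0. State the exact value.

M_X(t) = (3*e^(t)/7 + 4/7)^8
K_X(t) = log M_X(t) = 8*log(3*e^(t)/7 + 4/7)
dK/dt = 24*e^(t)/(3*e^(t) + 4)
d^2K/dt^2 = 96*e^(t)/(9*e^(2*t) + 24*e^(t) + 16)
d^3K/dt^3 = (-288*e^(2*t) + 384*e^(t))/(27*e^(3*t) + 108*e^(2*t) + 144*e^(t) + 64)
d^4K/dt^4 = (864*e^(3*t) - 4608*e^(2*t) + 1536*e^(t))/(81*e^(4*t) + 432*e^(3*t) + 864*e^(2*t) + 768*e^(t) + 256)
d^5K/dt^5 = (-2592*e^(4*t) + 38016*e^(3*t) - 50688*e^(2*t) + 6144*e^(t))/(243*e^(5*t) + 1620*e^(4*t) + 4320*e^(3*t) + 5760*e^(2*t) + 3840*e^(t) + 1024)

κ_5 = d^5K/dt^5 |_{t=0} = -9120/16807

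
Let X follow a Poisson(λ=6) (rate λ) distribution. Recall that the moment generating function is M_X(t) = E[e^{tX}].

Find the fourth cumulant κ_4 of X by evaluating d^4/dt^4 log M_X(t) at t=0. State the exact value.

M_X(t) = e^(6*e^(t) - 6)
K_X(t) = log M_X(t) = 6*e^(t) - 6
K′(t) = 6*e^(t)
K′′(t) = 6*e^(t)
K′′′(t) = 6*e^(t)
K′′′′(t) = 6*e^(t)

κ_4 = K′′′′(0) = 6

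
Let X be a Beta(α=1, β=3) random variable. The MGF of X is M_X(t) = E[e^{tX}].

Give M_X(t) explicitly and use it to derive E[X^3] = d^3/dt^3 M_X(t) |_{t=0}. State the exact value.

E[X^3] = D^3[M](0) = 1/20

M_X(t) = ₁F₁(1; 4; t)
D^3[M](t) = ₁F₁(4; 7; t)/20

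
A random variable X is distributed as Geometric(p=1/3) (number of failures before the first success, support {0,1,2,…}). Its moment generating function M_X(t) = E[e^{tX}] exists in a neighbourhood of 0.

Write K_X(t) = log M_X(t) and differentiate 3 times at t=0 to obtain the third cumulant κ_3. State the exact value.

M_X(t) = 1/(3*(1 - 2*e^(t)/3))
K_X(t) = log M_X(t) = -log(1 - 2*e^(t)/3) - log(3)
K^(3)(t) = (-12*e^(2*t) - 18*e^(t))/(8*e^(3*t) - 36*e^(2*t) + 54*e^(t) - 27)

κ_3 = K^(3)(0) = 30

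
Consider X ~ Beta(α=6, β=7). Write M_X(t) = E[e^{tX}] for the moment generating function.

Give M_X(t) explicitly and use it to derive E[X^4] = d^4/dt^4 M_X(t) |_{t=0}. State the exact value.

E[X^4] = M^(4)(0) = 9/130

M_X(t) = ₁F₁(6; 13; t)
M^(4)(t) = 9*₁F₁(10; 17; t)/130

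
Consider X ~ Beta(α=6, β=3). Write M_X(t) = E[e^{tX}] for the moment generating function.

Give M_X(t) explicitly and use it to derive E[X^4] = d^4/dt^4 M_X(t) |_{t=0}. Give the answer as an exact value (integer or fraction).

M_X(t) = ₁F₁(6; 9; t)
M′(t) = 2*₁F₁(7; 10; t)/3
M′′(t) = 7*₁F₁(8; 11; t)/15
M′′′(t) = 56*₁F₁(9; 12; t)/165
M′′′′(t) = 14*₁F₁(10; 13; t)/55

E[X^4] = M′′′′(0) = 14/55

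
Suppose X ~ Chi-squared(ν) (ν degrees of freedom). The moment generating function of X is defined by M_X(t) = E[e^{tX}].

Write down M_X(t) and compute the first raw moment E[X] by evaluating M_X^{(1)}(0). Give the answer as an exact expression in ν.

E[X] = M^(1)(0) = ν

M_X(t) = (1 - 2*t)^(-ν/2)
M^(1)(t) = -ν/(2*t*(1 - 2*t)^(ν/2) - (1 - 2*t)^(ν/2))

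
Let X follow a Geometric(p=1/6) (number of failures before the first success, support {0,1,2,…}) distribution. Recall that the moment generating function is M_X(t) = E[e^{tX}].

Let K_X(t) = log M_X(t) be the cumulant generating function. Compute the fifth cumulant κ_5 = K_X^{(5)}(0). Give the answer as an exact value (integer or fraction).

M_X(t) = 1/(6*(1 - 5*e^(t)/6))
K_X(t) = log M_X(t) = -log(1 - 5*e^(t)/6) - log(6)
K′(t) = -5*e^(t)/(5*e^(t) - 6)
K′′(t) = 30*e^(t)/(25*e^(2*t) - 60*e^(t) + 36)
K′′′(t) = (-150*e^(2*t) - 180*e^(t))/(125*e^(3*t) - 450*e^(2*t) + 540*e^(t) - 216)
K′′′′(t) = (750*e^(3*t) + 3600*e^(2*t) + 1080*e^(t))/(625*e^(4*t) - 3000*e^(3*t) + 5400*e^(2*t) - 4320*e^(t) + 1296)
K′′′′′(t) = (-3750*e^(4*t) - 49500*e^(3*t) - 59400*e^(2*t) - 6480*e^(t))/(3125*e^(5*t) - 18750*e^(4*t) + 45000*e^(3*t) - 54000*e^(2*t) + 32400*e^(t) - 7776)

κ_5 = K′′′′′(0) = 119130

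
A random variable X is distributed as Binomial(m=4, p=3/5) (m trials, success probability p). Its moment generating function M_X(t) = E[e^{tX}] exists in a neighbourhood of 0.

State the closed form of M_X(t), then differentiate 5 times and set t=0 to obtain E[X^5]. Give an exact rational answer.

E[X^5] = d^5M/dt^5 |_{t=0} = 28488/125

M_X(t) = (3*e^(t)/5 + 2/5)^4
dM/dt = 324*e^(4*t)/625 + 648*e^(3*t)/625 + 432*e^(2*t)/625 + 96*e^(t)/625
d^2M/dt^2 = 1296*e^(4*t)/625 + 1944*e^(3*t)/625 + 864*e^(2*t)/625 + 96*e^(t)/625
d^3M/dt^3 = 5184*e^(4*t)/625 + 5832*e^(3*t)/625 + 1728*e^(2*t)/625 + 96*e^(t)/625
d^4M/dt^4 = 20736*e^(4*t)/625 + 17496*e^(3*t)/625 + 3456*e^(2*t)/625 + 96*e^(t)/625
d^5M/dt^5 = 82944*e^(4*t)/625 + 52488*e^(3*t)/625 + 6912*e^(2*t)/625 + 96*e^(t)/625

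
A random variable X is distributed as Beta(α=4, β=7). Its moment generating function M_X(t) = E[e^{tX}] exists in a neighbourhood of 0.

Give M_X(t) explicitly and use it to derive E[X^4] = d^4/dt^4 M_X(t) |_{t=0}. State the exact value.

M_X(t) = ₁F₁(4; 11; t)
dM/dt = 4*₁F₁(5; 12; t)/11
d^2M/dt^2 = 5*₁F₁(6; 13; t)/33
d^3M/dt^3 = 10*₁F₁(7; 14; t)/143
d^4M/dt^4 = 5*₁F₁(8; 15; t)/143

E[X^4] = d^4M/dt^4 |_{t=0} = 5/143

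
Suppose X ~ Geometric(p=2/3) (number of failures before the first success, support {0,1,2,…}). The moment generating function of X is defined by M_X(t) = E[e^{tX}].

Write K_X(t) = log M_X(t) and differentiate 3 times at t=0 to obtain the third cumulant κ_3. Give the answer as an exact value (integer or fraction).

κ_3 = K′′′(0) = 3/2

M_X(t) = 2/(3*(1 - e^(t)/3))
K_X(t) = log M_X(t) = -log(1 - e^(t)/3) - log(3) + log(2)
K′(t) = -e^(t)/(e^(t) - 3)
K′′(t) = 3*e^(t)/(e^(2*t) - 6*e^(t) + 9)
K′′′(t) = (-3*e^(2*t) - 9*e^(t))/(e^(3*t) - 9*e^(2*t) + 27*e^(t) - 27)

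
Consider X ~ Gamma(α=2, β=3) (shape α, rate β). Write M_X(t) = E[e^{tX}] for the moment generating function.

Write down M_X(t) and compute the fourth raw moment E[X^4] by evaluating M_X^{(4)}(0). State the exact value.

M_X(t) = 9/(3 - t)^2
M^(4)(t) = 1080/(t^6 - 18*t^5 + 135*t^4 - 540*t^3 + 1215*t^2 - 1458*t + 729)

E[X^4] = M^(4)(0) = 40/27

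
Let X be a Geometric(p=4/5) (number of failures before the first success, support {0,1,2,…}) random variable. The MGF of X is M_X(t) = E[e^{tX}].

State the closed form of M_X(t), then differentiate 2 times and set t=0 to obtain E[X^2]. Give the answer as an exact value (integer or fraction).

M_X(t) = 4/(5*(1 - e^(t)/5))
M^(2)(t) = (-4*e^(2*t) - 20*e^(t))/(e^(3*t) - 15*e^(2*t) + 75*e^(t) - 125)

E[X^2] = M^(2)(0) = 3/8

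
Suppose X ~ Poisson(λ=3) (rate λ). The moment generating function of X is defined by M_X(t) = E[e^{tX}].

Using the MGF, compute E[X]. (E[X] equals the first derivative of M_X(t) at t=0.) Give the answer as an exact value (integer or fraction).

E[X] = M′(0) = 3

M_X(t) = e^(3*e^(t) - 3)
M′(t) = 3*e^(-3)*e^(t)*e^(3*e^(t))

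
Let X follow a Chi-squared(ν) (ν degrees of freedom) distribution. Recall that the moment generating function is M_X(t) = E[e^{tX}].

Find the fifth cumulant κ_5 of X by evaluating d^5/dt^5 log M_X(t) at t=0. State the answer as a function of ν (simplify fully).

κ_5 = D^5[K](0) = 384*ν

M_X(t) = (1 - 2*t)^(-ν/2)
K_X(t) = log M_X(t) = -ν*log(1 - 2*t)/2
D^5[K](t) = -384*ν/(32*t^5 - 80*t^4 + 80*t^3 - 40*t^2 + 10*t - 1)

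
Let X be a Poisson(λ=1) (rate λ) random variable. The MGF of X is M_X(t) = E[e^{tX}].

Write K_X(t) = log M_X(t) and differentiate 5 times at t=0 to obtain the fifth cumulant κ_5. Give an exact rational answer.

M_X(t) = e^(e^(t) - 1)
K_X(t) = log M_X(t) = e^(t) - 1
K′(t) = e^(t)
K′′(t) = e^(t)
K′′′(t) = e^(t)
K′′′′(t) = e^(t)
K′′′′′(t) = e^(t)

κ_5 = K′′′′′(0) = 1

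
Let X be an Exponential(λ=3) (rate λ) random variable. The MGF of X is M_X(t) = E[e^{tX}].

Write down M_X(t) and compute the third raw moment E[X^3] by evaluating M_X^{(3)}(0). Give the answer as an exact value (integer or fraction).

E[X^3] = D^3[M](0) = 2/9

M_X(t) = 3/(3 - t)
D^3[M](t) = 18/(t^4 - 12*t^3 + 54*t^2 - 108*t + 81)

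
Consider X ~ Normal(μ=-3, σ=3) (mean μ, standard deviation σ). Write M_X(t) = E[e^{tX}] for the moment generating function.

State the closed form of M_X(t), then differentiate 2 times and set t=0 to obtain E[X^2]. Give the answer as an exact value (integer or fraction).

E[X^2] = D^2[M](0) = 18

M_X(t) = e^(9*t^2/2 - 3*t)
D^2[M](t) = (81*t^2*e^(9*t^2/2) - 54*t*e^(9*t^2/2) + 18*e^(9*t^2/2))*e^(-3*t)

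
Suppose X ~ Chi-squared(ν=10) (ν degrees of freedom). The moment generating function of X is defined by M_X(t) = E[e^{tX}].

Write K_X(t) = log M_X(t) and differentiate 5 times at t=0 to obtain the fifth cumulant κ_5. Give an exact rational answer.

κ_5 = d^5K/dt^5 |_{t=0} = 3840

M_X(t) = (1 - 2*t)^(-5)
K_X(t) = log M_X(t) = -5*log(1 - 2*t)
dK/dt = -10/(2*t - 1)
d^2K/dt^2 = 20/(4*t^2 - 4*t + 1)
d^3K/dt^3 = -80/(8*t^3 - 12*t^2 + 6*t - 1)
d^4K/dt^4 = 480/(16*t^4 - 32*t^3 + 24*t^2 - 8*t + 1)
d^5K/dt^5 = -3840/(32*t^5 - 80*t^4 + 80*t^3 - 40*t^2 + 10*t - 1)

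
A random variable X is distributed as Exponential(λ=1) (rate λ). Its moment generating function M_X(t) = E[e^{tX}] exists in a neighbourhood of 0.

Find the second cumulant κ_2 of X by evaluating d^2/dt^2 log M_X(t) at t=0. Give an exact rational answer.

M_X(t) = 1/(1 - t)
K_X(t) = log M_X(t) = -log(1 - t)
D^2[K](t) = 1/(t^2 - 2*t + 1)

κ_2 = D^2[K](0) = 1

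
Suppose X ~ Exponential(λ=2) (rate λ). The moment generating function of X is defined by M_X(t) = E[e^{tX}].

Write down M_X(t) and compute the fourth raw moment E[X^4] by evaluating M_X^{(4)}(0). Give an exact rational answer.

M_X(t) = 2/(2 - t)
D^4[M](t) = -48/(t^5 - 10*t^4 + 40*t^3 - 80*t^2 + 80*t - 32)

E[X^4] = D^4[M](0) = 3/2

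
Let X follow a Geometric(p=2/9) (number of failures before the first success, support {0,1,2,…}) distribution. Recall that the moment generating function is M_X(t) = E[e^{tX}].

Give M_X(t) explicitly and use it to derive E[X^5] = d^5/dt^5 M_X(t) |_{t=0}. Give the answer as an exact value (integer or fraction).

M_X(t) = 2/(9*(1 - 7*e^(t)/9))
M′(t) = 14*e^(t)/(49*e^(2*t) - 126*e^(t) + 81)
M′′(t) = (-98*e^(2*t) - 126*e^(t))/(343*e^(3*t) - 1323*e^(2*t) + 1701*e^(t) - 729)
M′′′(t) = (686*e^(3*t) + 3528*e^(2*t) + 1134*e^(t))/(2401*e^(4*t) - 12348*e^(3*t) + 23814*e^(2*t) - 20412*e^(t) + 6561)
M′′′′(t) = (-4802*e^(4*t) - 67914*e^(3*t) - 87318*e^(2*t) - 10206*e^(t))/(16807*e^(5*t) - 108045*e^(4*t) + 277830*e^(3*t) - 357210*e^(2*t) + 229635*e^(t) - 59049)

E[X^5] = M′′′′′(0) = 211687/2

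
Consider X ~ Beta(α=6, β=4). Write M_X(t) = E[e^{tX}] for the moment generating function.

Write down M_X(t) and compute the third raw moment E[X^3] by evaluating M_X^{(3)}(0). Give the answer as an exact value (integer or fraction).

M_X(t) = ₁F₁(6; 10; t)
dM/dt = 3*₁F₁(7; 11; t)/5
d^2M/dt^2 = 21*₁F₁(8; 12; t)/55
d^3M/dt^3 = 14*₁F₁(9; 13; t)/55

E[X^3] = d^3M/dt^3 |_{t=0} = 14/55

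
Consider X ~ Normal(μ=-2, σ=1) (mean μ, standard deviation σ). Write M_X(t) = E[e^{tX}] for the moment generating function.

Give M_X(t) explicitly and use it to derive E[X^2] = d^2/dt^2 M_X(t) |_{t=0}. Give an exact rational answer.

E[X^2] = M^(2)(0) = 5

M_X(t) = e^(t^2/2 - 2*t)
M^(2)(t) = (t^2*e^(t^2/2) - 4*t*e^(t^2/2) + 5*e^(t^2/2))*e^(-2*t)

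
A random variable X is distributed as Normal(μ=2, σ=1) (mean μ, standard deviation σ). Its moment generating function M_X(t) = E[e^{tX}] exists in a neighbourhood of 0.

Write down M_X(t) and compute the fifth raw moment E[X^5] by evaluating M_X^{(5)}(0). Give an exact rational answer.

E[X^5] = d^5M/dt^5 |_{t=0} = 142

M_X(t) = e^(t^2/2 + 2*t)
dM/dt = t*e^(2*t)*e^(t^2/2) + 2*e^(2*t)*e^(t^2/2)
d^2M/dt^2 = t^2*e^(2*t)*e^(t^2/2) + 4*t*e^(2*t)*e^(t^2/2) + 5*e^(2*t)*e^(t^2/2)
d^3M/dt^3 = t^3*e^(2*t)*e^(t^2/2) + 6*t^2*e^(2*t)*e^(t^2/2) + 15*t*e^(2*t)*e^(t^2/2) + 14*e^(2*t)*e^(t^2/2)
d^4M/dt^4 = t^4*e^(2*t)*e^(t^2/2) + 8*t^3*e^(2*t)*e^(t^2/2) + 30*t^2*e^(2*t)*e^(t^2/2) + 56*t*e^(2*t)*e^(t^2/2) + 43*e^(2*t)*e^(t^2/2)
d^5M/dt^5 = t^5*e^(2*t)*e^(t^2/2) + 10*t^4*e^(2*t)*e^(t^2/2) + 50*t^3*e^(2*t)*e^(t^2/2) + 140*t^2*e^(2*t)*e^(t^2/2) + 215*t*e^(2*t)*e^(t^2/2) + 142*e^(2*t)*e^(t^2/2)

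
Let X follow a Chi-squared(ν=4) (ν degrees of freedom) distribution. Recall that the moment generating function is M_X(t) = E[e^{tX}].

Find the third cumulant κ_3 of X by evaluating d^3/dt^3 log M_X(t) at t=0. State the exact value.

M_X(t) = (1 - 2*t)^(-2)
K_X(t) = log M_X(t) = -2*log(1 - 2*t)
D^3[K](t) = -32/(8*t^3 - 12*t^2 + 6*t - 1)

κ_3 = D^3[K](0) = 32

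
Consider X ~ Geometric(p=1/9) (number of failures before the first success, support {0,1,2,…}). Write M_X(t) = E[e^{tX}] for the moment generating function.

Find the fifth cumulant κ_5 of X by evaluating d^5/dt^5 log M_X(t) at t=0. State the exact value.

κ_5 = D^5[K](0) = 1058760

M_X(t) = 1/(9*(1 - 8*e^(t)/9))
K_X(t) = log M_X(t) = -log(1 - 8*e^(t)/9) - 2*log(3)
D^5[K](t) = (-36864*e^(4*t) - 456192*e^(3*t) - 513216*e^(2*t) - 52488*e^(t))/(32768*e^(5*t) - 184320*e^(4*t) + 414720*e^(3*t) - 466560*e^(2*t) + 262440*e^(t) - 59049)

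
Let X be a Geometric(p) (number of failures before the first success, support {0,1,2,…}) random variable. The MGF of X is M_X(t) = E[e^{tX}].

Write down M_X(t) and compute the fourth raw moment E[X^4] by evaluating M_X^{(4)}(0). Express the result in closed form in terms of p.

M_X(t) = p/(-(1 - p)*e^(t) + 1)
dM/dt = (-p^2*e^(t) + p*e^(t))/(p^2*e^(2*t) - 2*p*e^(2*t) + 2*p*e^(t) + e^(2*t) - 2*e^(t) + 1)

E[X^4] = d^4M/dt^4 |_{t=0} = 1 - 15/p + 50/p^2 - 60/p^3 + 24/p^4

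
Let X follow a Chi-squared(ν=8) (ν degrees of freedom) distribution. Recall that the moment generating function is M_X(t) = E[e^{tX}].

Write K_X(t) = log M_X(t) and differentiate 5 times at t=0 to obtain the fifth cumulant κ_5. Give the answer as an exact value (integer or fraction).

κ_5 = K′′′′′(0) = 3072

M_X(t) = (1 - 2*t)^(-4)
K_X(t) = log M_X(t) = -4*log(1 - 2*t)
K′(t) = -8/(2*t - 1)
K′′(t) = 16/(4*t^2 - 4*t + 1)
K′′′(t) = -64/(8*t^3 - 12*t^2 + 6*t - 1)
K′′′′(t) = 384/(16*t^4 - 32*t^3 + 24*t^2 - 8*t + 1)
K′′′′′(t) = -3072/(32*t^5 - 80*t^4 + 80*t^3 - 40*t^2 + 10*t - 1)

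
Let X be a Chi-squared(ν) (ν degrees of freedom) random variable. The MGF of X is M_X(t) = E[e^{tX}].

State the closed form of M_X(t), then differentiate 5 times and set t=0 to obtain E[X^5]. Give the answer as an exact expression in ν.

M_X(t) = (1 - 2*t)^(-ν/2)

E[X^5] = D^5[M](0) = ν*(ν^4 + 20*ν^3 + 140*ν^2 + 400*ν + 384)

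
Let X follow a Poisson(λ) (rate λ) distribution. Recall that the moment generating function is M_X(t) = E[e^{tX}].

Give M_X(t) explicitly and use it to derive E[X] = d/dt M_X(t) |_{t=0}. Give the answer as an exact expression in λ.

E[X] = dM/dt |_{t=0} = λ

M_X(t) = e^(λ*(e^(t) - 1))
dM/dt = λ*e^(-λ)*e^(t)*e^(λ*e^(t))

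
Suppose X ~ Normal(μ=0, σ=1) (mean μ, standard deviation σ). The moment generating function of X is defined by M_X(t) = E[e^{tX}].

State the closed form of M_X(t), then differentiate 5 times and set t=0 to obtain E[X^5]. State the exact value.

E[X^5] = d^5M/dt^5 |_{t=0} = 0

M_X(t) = e^(t^2/2)
dM/dt = t*e^(t^2/2)
d^2M/dt^2 = t^2*e^(t^2/2) + e^(t^2/2)
d^3M/dt^3 = t^3*e^(t^2/2) + 3*t*e^(t^2/2)
d^4M/dt^4 = t^4*e^(t^2/2) + 6*t^2*e^(t^2/2) + 3*e^(t^2/2)
d^5M/dt^5 = t^5*e^(t^2/2) + 10*t^3*e^(t^2/2) + 15*t*e^(t^2/2)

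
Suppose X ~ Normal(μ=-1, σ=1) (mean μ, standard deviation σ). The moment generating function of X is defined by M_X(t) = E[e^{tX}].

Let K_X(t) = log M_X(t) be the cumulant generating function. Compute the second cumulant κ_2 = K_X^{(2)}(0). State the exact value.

κ_2 = d^2K/dt^2 |_{t=0} = 1

M_X(t) = e^(t^2/2 - t)
K_X(t) = log M_X(t) = t^2/2 - t
dK/dt = t - 1
d^2K/dt^2 = 1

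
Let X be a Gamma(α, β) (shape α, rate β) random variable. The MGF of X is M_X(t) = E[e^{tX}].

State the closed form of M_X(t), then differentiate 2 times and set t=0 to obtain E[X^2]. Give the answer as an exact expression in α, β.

M_X(t) = (β/(β - t))^α
dM/dt = -α*β^α*(1/(β - t))^α/(-β + t)
d^2M/dt^2 = (α^2*β^α*(1/(β - t))^α + α*β^α*(1/(β - t))^α)/(β^2 - 2*β*t + t^2)

E[X^2] = d^2M/dt^2 |_{t=0} = α*(α + 1)/β^2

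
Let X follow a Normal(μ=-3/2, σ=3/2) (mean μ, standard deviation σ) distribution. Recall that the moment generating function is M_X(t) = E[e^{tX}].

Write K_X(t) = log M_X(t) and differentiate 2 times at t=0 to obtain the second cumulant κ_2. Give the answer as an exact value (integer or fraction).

κ_2 = d^2K/dt^2 |_{t=0} = 9/4

M_X(t) = e^(9*t^2/8 - 3*t/2)
K_X(t) = log M_X(t) = 9*t^2/8 - 3*t/2
dK/dt = 9*t/4 - 3/2
d^2K/dt^2 = 9/4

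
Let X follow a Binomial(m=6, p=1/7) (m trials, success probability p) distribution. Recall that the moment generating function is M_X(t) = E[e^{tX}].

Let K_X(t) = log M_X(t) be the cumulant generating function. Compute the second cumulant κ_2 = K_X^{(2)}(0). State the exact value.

M_X(t) = (e^(t)/7 + 6/7)^6
K_X(t) = log M_X(t) = 6*log(e^(t)/7 + 6/7)
K′(t) = 6*e^(t)/(e^(t) + 6)
K′′(t) = 36*e^(t)/(e^(2*t) + 12*e^(t) + 36)

κ_2 = K′′(0) = 36/49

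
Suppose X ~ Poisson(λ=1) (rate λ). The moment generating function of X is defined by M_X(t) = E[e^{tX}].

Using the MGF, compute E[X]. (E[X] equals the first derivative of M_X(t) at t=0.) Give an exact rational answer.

E[X] = M′(0) = 1

M_X(t) = e^(e^(t) - 1)
M′(t) = e^(-1)*e^(t)*e^(e^(t))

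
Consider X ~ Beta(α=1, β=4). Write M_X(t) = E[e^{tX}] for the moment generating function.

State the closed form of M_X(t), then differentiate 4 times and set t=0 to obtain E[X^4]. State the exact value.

M_X(t) = ₁F₁(1; 5; t)
D^4[M](t) = ₁F₁(5; 9; t)/70

E[X^4] = D^4[M](0) = 1/70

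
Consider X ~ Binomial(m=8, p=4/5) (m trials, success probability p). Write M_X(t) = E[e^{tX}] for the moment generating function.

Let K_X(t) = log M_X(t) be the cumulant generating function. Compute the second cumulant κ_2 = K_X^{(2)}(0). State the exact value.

κ_2 = K′′(0) = 32/25

M_X(t) = (4*e^(t)/5 + 1/5)^8
K_X(t) = log M_X(t) = 8*log(4*e^(t)/5 + 1/5)
K′(t) = 32*e^(t)/(4*e^(t) + 1)
K′′(t) = 32*e^(t)/(16*e^(2*t) + 8*e^(t) + 1)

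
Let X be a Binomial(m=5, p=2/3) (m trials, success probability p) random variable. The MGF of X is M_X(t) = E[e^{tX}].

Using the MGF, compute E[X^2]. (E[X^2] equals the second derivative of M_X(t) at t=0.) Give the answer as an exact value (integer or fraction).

E[X^2] = M^(2)(0) = 110/9

M_X(t) = (2*e^(t)/3 + 1/3)^5
M^(2)(t) = 800*e^(5*t)/243 + 1280*e^(4*t)/243 + 80*e^(3*t)/27 + 160*e^(2*t)/243 + 10*e^(t)/243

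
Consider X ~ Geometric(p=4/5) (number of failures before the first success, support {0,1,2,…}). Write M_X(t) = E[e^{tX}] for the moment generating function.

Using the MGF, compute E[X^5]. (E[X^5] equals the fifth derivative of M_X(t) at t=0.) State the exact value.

M_X(t) = 4/(5*(1 - e^(t)/5))
D^5[M](t) = (4*e^(5*t) + 520*e^(4*t) + 6600*e^(3*t) + 13000*e^(2*t) + 2500*e^(t))/(e^(6*t) - 30*e^(5*t) + 375*e^(4*t) - 2500*e^(3*t) + 9375*e^(2*t) - 18750*e^(t) + 15625)

E[X^5] = D^5[M](0) = 707/128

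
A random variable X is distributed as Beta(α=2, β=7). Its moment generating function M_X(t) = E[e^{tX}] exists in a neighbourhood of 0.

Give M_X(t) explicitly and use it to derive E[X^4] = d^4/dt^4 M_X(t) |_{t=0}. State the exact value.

M_X(t) = ₁F₁(2; 9; t)
dM/dt = 2*₁F₁(3; 10; t)/9
d^2M/dt^2 = ₁F₁(4; 11; t)/15
d^3M/dt^3 = 4*₁F₁(5; 12; t)/165
d^4M/dt^4 = ₁F₁(6; 13; t)/99

E[X^4] = d^4M/dt^4 |_{t=0} = 1/99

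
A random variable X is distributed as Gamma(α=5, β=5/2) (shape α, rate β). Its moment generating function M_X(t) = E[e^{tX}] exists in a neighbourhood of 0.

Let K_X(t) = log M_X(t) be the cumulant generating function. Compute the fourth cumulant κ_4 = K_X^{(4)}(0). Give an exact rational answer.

M_X(t) = 3125/(32*(5/2 - t)^5)
K_X(t) = log M_X(t) = -5*log(5/2 - t) - 5*log(2) + 5*log(5)
K′(t) = -10/(2*t - 5)
K′′(t) = 20/(4*t^2 - 20*t + 25)
K′′′(t) = -80/(8*t^3 - 60*t^2 + 150*t - 125)
K′′′′(t) = 480/(16*t^4 - 160*t^3 + 600*t^2 - 1000*t + 625)

κ_4 = K′′′′(0) = 96/125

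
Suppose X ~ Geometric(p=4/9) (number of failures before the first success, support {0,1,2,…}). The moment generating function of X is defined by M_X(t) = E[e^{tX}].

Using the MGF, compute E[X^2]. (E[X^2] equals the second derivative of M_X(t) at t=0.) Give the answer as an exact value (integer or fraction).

E[X^2] = M′′(0) = 35/8

M_X(t) = 4/(9*(1 - 5*e^(t)/9))
M′(t) = 20*e^(t)/(25*e^(2*t) - 90*e^(t) + 81)
M′′(t) = (-100*e^(2*t) - 180*e^(t))/(125*e^(3*t) - 675*e^(2*t) + 1215*e^(t) - 729)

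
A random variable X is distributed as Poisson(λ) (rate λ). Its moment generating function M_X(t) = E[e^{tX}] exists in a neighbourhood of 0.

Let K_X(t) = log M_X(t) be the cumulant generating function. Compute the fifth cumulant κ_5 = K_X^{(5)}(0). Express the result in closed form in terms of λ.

κ_5 = K^(5)(0) = λ

M_X(t) = e^(λ*(e^(t) - 1))
K_X(t) = log M_X(t) = λ*(e^(t) - 1)
K^(5)(t) = λ*e^(t)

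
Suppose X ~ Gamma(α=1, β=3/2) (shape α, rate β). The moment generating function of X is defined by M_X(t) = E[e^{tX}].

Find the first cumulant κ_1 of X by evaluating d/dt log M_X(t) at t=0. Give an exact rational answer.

M_X(t) = 3/(2*(3/2 - t))
K_X(t) = log M_X(t) = -log(3/2 - t) - log(2) + log(3)
D[K](t) = -2/(2*t - 3)

κ_1 = D[K](0) = 2/3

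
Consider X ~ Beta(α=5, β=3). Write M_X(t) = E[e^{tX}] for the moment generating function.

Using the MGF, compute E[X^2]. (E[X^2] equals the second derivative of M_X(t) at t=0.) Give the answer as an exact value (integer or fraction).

E[X^2] = M^(2)(0) = 5/12

M_X(t) = ₁F₁(5; 8; t)
M^(2)(t) = 5*₁F₁(7; 10; t)/12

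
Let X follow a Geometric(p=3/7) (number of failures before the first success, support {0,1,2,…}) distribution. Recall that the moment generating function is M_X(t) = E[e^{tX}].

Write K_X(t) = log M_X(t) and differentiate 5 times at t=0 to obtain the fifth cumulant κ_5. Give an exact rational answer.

κ_5 = K′′′′′(0) = 35420/81

M_X(t) = 3/(7*(1 - 4*e^(t)/7))
K_X(t) = log M_X(t) = -log(1 - 4*e^(t)/7) - log(7) + log(3)
K′(t) = -4*e^(t)/(4*e^(t) - 7)
K′′(t) = 28*e^(t)/(16*e^(2*t) - 56*e^(t) + 49)
K′′′(t) = (-112*e^(2*t) - 196*e^(t))/(64*e^(3*t) - 336*e^(2*t) + 588*e^(t) - 343)
K′′′′(t) = (448*e^(3*t) + 3136*e^(2*t) + 1372*e^(t))/(256*e^(4*t) - 1792*e^(3*t) + 4704*e^(2*t) - 5488*e^(t) + 2401)
K′′′′′(t) = (-1792*e^(4*t) - 34496*e^(3*t) - 60368*e^(2*t) - 9604*e^(t))/(1024*e^(5*t) - 8960*e^(4*t) + 31360*e^(3*t) - 54880*e^(2*t) + 48020*e^(t) - 16807)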